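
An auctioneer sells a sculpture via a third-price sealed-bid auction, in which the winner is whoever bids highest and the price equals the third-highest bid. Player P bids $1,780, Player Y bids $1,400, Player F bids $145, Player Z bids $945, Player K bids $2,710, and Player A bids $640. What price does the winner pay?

Sorted high to low: Player K $2,710 > Player P $1,780 > Player Y $1,400 > Player Z $945 > Player A $640 > Player F $145.
Player K is the highest bidder, so Player K wins.
Under the third-price rule, the price is the third-highest bid: $1,400.

The winner pays $1,400.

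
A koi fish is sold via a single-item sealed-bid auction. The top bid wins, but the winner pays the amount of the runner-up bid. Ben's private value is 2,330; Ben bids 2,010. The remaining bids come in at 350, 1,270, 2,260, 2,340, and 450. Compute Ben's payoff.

Payoff = 0.

Highest competing bid: 2,340.
Ben's bid 2,010 is not the highest, so Ben loses, pays nothing, and earns zero payoff.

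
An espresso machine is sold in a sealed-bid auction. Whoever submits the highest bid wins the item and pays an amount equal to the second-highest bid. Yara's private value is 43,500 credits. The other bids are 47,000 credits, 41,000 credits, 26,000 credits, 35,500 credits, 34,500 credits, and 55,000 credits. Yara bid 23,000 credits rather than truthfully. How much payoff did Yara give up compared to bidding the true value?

The highest competing bid is 55,000 credits.
Bidding truthfully at 43,500 credits: the top bid is 55,000 credits (a rival), so Yara loses. Payoff = 0 credits.
Bidding 23,000 credits: the top bid is 55,000 credits (a rival), so Yara loses. Payoff = 0 credits.
Regret = truthful payoff − actual payoff = 0 credits − 0 credits = 0 credits.

Payoff forgone: 0 credits.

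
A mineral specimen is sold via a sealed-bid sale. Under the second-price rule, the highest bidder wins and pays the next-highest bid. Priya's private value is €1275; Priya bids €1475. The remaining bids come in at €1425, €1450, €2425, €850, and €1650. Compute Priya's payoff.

Priya's payoff: €0.

Highest competing bid: €2425.
Priya's bid €1475 is not the highest, so Priya loses, pays nothing, and earns zero payoff.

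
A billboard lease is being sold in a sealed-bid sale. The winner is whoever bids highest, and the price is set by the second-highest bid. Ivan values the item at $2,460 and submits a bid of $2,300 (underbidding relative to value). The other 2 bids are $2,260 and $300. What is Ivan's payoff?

Payoff = $200.

Highest competing bid: $2,260.
Ivan's bid $2,300 is the highest overall, so Ivan wins and pays the second-highest bid, $2,260.
Payoff = value − price = $2,460 − $2,260 = $200.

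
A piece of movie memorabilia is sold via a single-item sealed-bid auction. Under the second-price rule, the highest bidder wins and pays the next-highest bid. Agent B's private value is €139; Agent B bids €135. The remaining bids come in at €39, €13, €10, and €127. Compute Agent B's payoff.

Agent B's payoff: €12.

Highest competing bid: €127.
Agent B's bid €135 is the highest overall, so Agent B wins and pays the second-highest bid, €127.
Payoff = value − price = €139 − €127 = €12.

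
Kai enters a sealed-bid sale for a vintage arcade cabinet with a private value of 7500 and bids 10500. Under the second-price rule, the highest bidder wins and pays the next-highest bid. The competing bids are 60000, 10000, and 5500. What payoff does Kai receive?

Kai's payoff: 0.

Highest competing bid: 60000.
Kai's bid 10500 is not the highest, so Kai loses, pays nothing, and earns zero payoff.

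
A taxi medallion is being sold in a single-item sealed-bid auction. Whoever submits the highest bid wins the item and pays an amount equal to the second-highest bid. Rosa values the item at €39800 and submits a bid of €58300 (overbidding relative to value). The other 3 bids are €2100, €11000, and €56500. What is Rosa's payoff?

Rosa's payoff: -€16700.

Highest competing bid: €56500.
Rosa's bid €58300 is the highest overall, so Rosa wins and pays the second-highest bid, €56500.
Payoff = value − price = €39800 − €56500 = -€16700.
Overbidding won the item at a price above value — truthful bidding would have avoided this loss.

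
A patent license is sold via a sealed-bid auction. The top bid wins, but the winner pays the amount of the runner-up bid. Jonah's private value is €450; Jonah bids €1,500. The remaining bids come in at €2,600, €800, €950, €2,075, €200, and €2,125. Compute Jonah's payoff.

Highest competing bid: €2,600.
Jonah's bid €1,500 is not the highest, so Jonah loses, pays nothing, and earns zero payoff.

€0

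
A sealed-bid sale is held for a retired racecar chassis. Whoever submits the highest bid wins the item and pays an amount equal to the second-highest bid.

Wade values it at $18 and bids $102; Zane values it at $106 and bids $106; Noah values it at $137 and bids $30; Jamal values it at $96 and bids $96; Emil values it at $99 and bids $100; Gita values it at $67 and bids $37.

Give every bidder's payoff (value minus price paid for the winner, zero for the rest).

Ordered from highest: Zane $106, then Wade $102, then Emil $100, then Jamal $96, then Gita $37, then Noah $30.
Zane has the top bid and wins; the price is the second-highest bid, $102.
Zane's payoff = $106 − $102 = $4. All other bidders lose, so their payoff is 0.

Payoffs: Wade $0, Zane $4, Noah $0, Jamal $0, Emil $0, Gita $0.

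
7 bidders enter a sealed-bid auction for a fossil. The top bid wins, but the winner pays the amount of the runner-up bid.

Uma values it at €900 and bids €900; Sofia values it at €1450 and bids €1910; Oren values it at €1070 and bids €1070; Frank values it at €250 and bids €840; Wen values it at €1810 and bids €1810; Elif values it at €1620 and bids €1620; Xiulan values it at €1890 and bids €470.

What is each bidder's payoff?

Ordered from highest: Sofia €1910; Wen €1810; Elif €1620; Oren €1070; Uma €900; Frank €840; Xiulan €470.
Sofia has the top bid and wins; the price is the second-highest bid, €1810.
Sofia's payoff = €1450 − €1810 = -€360. All other bidders lose, so their payoff is 0.

Uma €0, Sofia -€360, Oren €0, Frank €0, Wen €0, Elif €0, Xiulan €0.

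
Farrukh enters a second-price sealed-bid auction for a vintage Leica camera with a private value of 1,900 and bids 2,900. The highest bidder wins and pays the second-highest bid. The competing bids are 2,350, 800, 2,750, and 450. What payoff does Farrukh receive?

Highest competing bid: 2,750.
Farrukh's bid 2,900 is the highest overall, so Farrukh wins and pays the second-highest bid, 2,750.
Payoff = value − price = 1,900 − 2,750 = -850.
Overbidding won the item at a price above value — truthful bidding would have avoided this loss.

Payoff = -850.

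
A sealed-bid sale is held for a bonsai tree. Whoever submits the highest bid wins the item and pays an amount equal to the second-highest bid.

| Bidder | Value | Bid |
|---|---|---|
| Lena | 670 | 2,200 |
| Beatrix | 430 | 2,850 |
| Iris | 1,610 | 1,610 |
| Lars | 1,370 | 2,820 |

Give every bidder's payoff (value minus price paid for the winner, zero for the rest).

Lena 0, Beatrix -2,390, Iris 0, Lars 0.

Bids in descending order: Beatrix 2,850; Lars 2,820; Lena 2,200; Iris 1,610.
Beatrix has the top bid and wins; the price is the second-highest bid, 2,820.
Beatrix's payoff = 430 − 2,820 = -2,390. All other bidders lose, so their payoff is 0.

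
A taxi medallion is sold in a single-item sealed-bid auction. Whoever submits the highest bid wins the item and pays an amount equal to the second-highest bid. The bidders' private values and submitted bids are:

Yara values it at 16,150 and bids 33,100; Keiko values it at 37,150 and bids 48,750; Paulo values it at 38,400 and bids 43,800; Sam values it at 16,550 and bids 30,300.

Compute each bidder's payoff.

Yara 0, Keiko -6,650, Paulo 0, Sam 0.

Ordered from highest: Keiko 48,750 > Paulo 43,800 > Yara 33,100 > Sam 30,300.
Keiko has the top bid and wins; the price is the second-highest bid, 43,800.
Keiko's payoff = 37,150 − 43,800 = -6,650. All other bidders lose, so their payoff is 0.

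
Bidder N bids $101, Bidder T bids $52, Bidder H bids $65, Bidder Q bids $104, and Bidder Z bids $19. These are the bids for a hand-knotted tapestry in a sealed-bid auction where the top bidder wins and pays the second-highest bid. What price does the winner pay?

Ordered from highest: Bidder Q $104, then Bidder N $101, then Bidder H $65, then Bidder T $52, then Bidder Z $19.
Bidder Q is the highest bidder, so Bidder Q wins.
Under the second-price rule, the price is the second-highest bid: $101.

Price paid: $101.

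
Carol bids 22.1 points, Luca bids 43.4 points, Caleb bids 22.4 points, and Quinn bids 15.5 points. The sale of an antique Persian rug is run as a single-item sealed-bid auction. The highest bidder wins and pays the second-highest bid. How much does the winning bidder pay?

Ranking the bids: Luca 43.4 points > Caleb 22.4 points > Carol 22.1 points > Quinn 15.5 points.
Luca has the highest bid, so Luca wins.
The second-highest bid is 22.4 points, so that is what Luca pays.

Price paid: 22.4 points.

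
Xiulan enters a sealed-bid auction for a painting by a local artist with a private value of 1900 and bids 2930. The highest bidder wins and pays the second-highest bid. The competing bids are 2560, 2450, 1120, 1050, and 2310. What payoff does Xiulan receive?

Payoff = -660.

Highest competing bid: 2560.
Xiulan's bid 2930 is the highest overall, so Xiulan wins and pays the second-highest bid, 2560.
Payoff = value − price = 1900 − 2560 = -660.
Overbidding won the item at a price above value — truthful bidding would have avoided this loss.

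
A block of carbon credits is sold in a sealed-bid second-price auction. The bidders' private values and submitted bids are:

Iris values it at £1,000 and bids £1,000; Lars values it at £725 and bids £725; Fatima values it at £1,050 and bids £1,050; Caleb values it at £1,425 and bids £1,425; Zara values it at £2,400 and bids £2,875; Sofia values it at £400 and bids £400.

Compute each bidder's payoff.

Payoffs: Iris £0, Lars £0, Fatima £0, Caleb £0, Zara £975, Sofia £0.

Ranking the bids: Zara £2,875 > Caleb £1,425 > Fatima £1,050 > Iris £1,000 > Lars £725 > Sofia £400.
Zara has the top bid and wins; the price is the second-highest bid, £1,425.
Zara's payoff = £2,400 − £1,425 = £975. All other bidders lose, so their payoff is 0.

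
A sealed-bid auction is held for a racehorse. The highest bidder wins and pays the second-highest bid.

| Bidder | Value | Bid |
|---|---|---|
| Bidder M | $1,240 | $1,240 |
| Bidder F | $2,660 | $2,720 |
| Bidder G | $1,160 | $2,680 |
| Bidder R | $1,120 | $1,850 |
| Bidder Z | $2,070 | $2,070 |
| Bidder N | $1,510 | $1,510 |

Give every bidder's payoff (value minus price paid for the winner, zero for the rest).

Bidder M $0, Bidder F -$20, Bidder G $0, Bidder R $0, Bidder Z $0, Bidder N $0.

Sorted high to low: Bidder F $2,720; Bidder G $2,680; Bidder Z $2,070; Bidder R $1,850; Bidder N $1,510; Bidder M $1,240.
Bidder F has the top bid and wins; the price is the second-highest bid, $2,680.
Bidder F's payoff = $2,660 − $2,680 = -$20. All other bidders lose, so their payoff is 0.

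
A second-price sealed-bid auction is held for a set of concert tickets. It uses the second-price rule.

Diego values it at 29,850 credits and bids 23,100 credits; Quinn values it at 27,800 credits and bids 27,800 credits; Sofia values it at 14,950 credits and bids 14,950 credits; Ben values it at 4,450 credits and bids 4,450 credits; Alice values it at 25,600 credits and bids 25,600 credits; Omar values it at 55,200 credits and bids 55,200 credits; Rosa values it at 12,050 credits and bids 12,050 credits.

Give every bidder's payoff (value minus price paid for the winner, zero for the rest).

Payoffs: Diego 0 credits, Quinn 0 credits, Sofia 0 credits, Ben 0 credits, Alice 0 credits, Omar 27,400 credits, Rosa 0 credits.

Sorted high to low: Omar 55,200 credits, then Quinn 27,800 credits, then Alice 25,600 credits, then Diego 23,100 credits, then Sofia 14,950 credits, then Rosa 12,050 credits, then Ben 4,450 credits.
Omar has the top bid and wins; the price is the second-highest bid, 27,800 credits.
Omar's payoff = 55,200 credits − 27,800 credits = 27,400 credits. All other bidders lose, so their payoff is 0.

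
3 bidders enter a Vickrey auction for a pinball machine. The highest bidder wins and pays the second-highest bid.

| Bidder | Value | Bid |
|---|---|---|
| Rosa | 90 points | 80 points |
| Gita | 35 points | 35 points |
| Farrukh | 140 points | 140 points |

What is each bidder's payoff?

Payoffs: Rosa 0 points, Gita 0 points, Farrukh 60 points.

Ordered from highest: Farrukh 140 points > Rosa 80 points > Gita 35 points.
Farrukh has the top bid and wins; the price is the second-highest bid, 80 points.
Farrukh's payoff = 140 points − 80 points = 60 points. All other bidders lose, so their payoff is 0.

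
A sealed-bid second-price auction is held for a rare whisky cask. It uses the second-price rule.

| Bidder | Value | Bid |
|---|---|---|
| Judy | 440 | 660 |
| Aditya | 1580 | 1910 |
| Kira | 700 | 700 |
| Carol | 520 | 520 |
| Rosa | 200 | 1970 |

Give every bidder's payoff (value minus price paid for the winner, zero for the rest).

Payoffs: Judy 0, Aditya 0, Kira 0, Carol 0, Rosa -1710.

Bids in descending order: Rosa 1970; Aditya 1910; Kira 700; Judy 660; Carol 520.
Rosa has the top bid and wins; the price is the second-highest bid, 1910.
Rosa's payoff = 200 − 1910 = -1710. All other bidders lose, so their payoff is 0.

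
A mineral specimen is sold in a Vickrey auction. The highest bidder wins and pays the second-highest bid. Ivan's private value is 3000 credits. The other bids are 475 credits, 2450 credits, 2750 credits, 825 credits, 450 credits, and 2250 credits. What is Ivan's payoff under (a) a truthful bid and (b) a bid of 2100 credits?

Truthful: 250 credits; alternative: 0 credits.

The highest competing bid is 2750 credits.
Bidding truthfully at 3000 credits: Ivan has the top bid, wins, and pays the second-highest bid 2750 credits. Payoff = 3000 credits − 2750 credits = 250 credits.
Bidding 2100 credits: the top bid is 2750 credits (a rival), so Ivan loses. Payoff = 0 credits.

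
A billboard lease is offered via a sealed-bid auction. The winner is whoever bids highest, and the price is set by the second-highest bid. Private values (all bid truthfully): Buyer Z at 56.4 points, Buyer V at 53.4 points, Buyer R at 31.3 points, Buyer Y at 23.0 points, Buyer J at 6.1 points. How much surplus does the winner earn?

3.0 points

Sorted high to low: Buyer Z 56.4 points, then Buyer V 53.4 points, then Buyer R 31.3 points, then Buyer Y 23.0 points, then Buyer J 6.1 points.
Buyer Z wins with the top bid and pays the second-highest, 53.4 points.
Surplus = 56.4 points − 53.4 points = 3.0 points.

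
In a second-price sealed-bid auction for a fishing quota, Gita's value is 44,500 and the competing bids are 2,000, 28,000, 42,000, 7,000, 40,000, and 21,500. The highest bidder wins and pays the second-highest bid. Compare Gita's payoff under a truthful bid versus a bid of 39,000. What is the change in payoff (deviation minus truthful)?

Payoff change: -2,500.

The highest competing bid is 42,000.
Bidding truthfully at 44,500: Gita has the top bid, wins, and pays the second-highest bid 42,000. Payoff = 44,500 − 42,000 = 2,500.
Bidding 39,000: the top bid is 42,000 (a rival), so Gita loses. Payoff = 0.
Change = 0 − 2,500 = -2,500.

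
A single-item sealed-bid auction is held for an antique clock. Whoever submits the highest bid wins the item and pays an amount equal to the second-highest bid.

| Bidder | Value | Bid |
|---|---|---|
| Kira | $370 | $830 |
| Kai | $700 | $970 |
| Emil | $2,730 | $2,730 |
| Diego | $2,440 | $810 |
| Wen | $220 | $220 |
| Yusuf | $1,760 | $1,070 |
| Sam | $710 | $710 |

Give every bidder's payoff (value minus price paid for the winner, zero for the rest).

Ranking the bids: Emil $2,730 > Yusuf $1,070 > Kai $970 > Kira $830 > Diego $810 > Sam $710 > Wen $220.
Emil has the top bid and wins; the price is the second-highest bid, $1,070.
Emil's payoff = $2,730 − $1,070 = $1,660. All other bidders lose, so their payoff is 0.

Payoffs: Kira $0, Kai $0, Emil $1,660, Diego $0, Wen $0, Yusuf $0, Sam $0.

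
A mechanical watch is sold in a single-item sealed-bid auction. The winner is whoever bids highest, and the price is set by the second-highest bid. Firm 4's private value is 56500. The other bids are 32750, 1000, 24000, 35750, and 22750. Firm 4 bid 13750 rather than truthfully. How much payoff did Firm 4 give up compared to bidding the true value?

20750

The highest competing bid is 35750.
Bidding truthfully at 56500: Firm 4 has the top bid, wins, and pays the second-highest bid 35750. Payoff = 56500 − 35750 = 20750.
Bidding 13750: the top bid is 35750 (a rival), so Firm 4 loses. Payoff = 0.
Regret = truthful payoff − actual payoff = 20750 − 0 = 20750.
Deviating from a truthful bid can only lose payoff in a second-price auction — never gain.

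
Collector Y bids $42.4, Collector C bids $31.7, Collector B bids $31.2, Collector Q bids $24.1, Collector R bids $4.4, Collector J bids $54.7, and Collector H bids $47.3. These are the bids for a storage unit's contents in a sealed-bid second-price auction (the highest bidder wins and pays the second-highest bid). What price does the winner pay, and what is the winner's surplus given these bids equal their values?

Price $47.3; surplus $7.4.

Sorted high to low: Collector J $54.7, then Collector H $47.3, then Collector Y $42.4, then Collector C $31.7, then Collector B $31.2, then Collector Q $24.1, then Collector R $4.4.
Collector J is the highest bidder, so Collector J wins.
Under the second-price rule, the price is the second-highest bid: $47.3.
Surplus = $54.7 − $47.3 = $7.4.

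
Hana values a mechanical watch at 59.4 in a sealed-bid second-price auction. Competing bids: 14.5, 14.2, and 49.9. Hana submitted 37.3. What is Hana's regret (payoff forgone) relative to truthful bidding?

Payoff forgone: 9.5.

The highest competing bid is 49.9.
Bidding truthfully at 59.4: Hana has the top bid, wins, and pays the second-highest bid 49.9. Payoff = 59.4 − 49.9 = 9.5.
Bidding 37.3: the top bid is 49.9 (a rival), so Hana loses. Payoff = 0.0.
Regret = truthful payoff − actual payoff = 9.5 − 0.0 = 9.5.
This is the dominant-strategy logic: truthful bidding weakly beats any alternative.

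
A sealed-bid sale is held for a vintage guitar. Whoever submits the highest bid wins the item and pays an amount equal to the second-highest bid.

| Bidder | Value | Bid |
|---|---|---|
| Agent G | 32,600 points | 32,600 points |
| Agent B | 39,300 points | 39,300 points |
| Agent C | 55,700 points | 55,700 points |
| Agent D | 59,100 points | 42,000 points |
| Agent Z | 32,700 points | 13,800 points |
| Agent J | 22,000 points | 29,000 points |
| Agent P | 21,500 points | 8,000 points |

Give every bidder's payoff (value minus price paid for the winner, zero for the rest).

Payoffs: Agent G 0 points, Agent B 0 points, Agent C 13,700 points, Agent D 0 points, Agent Z 0 points, Agent J 0 points, Agent P 0 points.

Sorted high to low: Agent C 55,700 points; Agent D 42,000 points; Agent B 39,300 points; Agent G 32,600 points; Agent J 29,000 points; Agent Z 13,800 points; Agent P 8,000 points.
Agent C has the top bid and wins; the price is the second-highest bid, 42,000 points.
Agent C's payoff = 55,700 points − 42,000 points = 13,700 points. All other bidders lose, so their payoff is 0.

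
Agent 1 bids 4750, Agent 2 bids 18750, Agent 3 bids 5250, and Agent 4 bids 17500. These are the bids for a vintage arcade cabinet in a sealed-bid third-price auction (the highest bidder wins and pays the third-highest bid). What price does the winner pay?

Price paid: 5250.

Sorted high to low: Agent 2 18750, then Agent 4 17500, then Agent 3 5250, then Agent 1 4750.
Agent 2 is the highest bidder, so Agent 2 wins.
Under the third-price rule, the price is the third-highest bid: 5250.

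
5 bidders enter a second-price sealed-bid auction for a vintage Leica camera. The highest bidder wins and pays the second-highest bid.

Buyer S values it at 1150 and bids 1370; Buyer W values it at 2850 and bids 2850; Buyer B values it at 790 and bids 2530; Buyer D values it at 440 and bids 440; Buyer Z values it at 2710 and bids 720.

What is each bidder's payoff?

Buyer S 0, Buyer W 320, Buyer B 0, Buyer D 0, Buyer Z 0.

Bids in descending order: Buyer W 2850 > Buyer B 2530 > Buyer S 1370 > Buyer Z 720 > Buyer D 440.
Buyer W has the top bid and wins; the price is the second-highest bid, 2530.
Buyer W's payoff = 2850 − 2530 = 320. All other bidders lose, so their payoff is 0.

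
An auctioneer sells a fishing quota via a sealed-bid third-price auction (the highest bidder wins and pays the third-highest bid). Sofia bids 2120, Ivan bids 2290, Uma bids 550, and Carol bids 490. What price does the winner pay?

Ranking the bids: Ivan 2290 > Sofia 2120 > Uma 550 > Carol 490.
Ivan is the highest bidder, so Ivan wins.
Under the third-price rule, the price is the third-highest bid: 550.

550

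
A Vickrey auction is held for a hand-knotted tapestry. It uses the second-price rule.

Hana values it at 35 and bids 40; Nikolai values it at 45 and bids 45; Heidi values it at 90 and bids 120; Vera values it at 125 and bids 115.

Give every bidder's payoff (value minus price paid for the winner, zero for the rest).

Ordered from highest: Heidi 120 > Vera 115 > Nikolai 45 > Hana 40.
Heidi has the top bid and wins; the price is the second-highest bid, 115.
Heidi's payoff = 90 − 115 = -25. All other bidders lose, so their payoff is 0.

Hana 0, Nikolai 0, Heidi -25, Vera 0.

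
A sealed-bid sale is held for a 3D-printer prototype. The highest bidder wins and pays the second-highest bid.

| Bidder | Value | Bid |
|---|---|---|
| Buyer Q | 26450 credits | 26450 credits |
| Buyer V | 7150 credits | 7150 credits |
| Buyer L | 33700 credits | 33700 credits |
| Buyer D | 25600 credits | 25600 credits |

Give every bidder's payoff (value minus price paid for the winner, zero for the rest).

Ranking the bids: Buyer L 33700 credits; Buyer Q 26450 credits; Buyer D 25600 credits; Buyer V 7150 credits.
Buyer L has the top bid and wins; the price is the second-highest bid, 26450 credits.
Buyer L's payoff = 33700 credits − 26450 credits = 7250 credits. All other bidders lose, so their payoff is 0.

Buyer Q 0 credits, Buyer V 0 credits, Buyer L 7250 credits, Buyer D 0 credits.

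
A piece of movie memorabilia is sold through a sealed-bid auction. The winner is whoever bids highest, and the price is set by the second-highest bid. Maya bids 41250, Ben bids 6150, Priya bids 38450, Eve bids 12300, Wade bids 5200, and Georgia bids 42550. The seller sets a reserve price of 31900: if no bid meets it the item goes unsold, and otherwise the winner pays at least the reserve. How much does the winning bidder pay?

Ranking the bids: Georgia 42550 > Maya 41250 > Priya 38450 > Eve 12300 > Ben 6150 > Wade 5200.
Georgia has the highest bid, so Georgia wins.
The second-highest bid is 41250, which exceeds the reserve, so that sets the price.

The winner pays 41250.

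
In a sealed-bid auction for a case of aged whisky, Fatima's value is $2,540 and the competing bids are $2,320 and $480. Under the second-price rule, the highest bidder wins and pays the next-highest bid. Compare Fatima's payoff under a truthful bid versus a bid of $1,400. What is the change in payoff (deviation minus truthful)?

Change in payoff: -$220.

The highest competing bid is $2,320.
Bidding truthfully at $2,540: Fatima has the top bid, wins, and pays the second-highest bid $2,320. Payoff = $2,540 − $2,320 = $220.
Bidding $1,400: the top bid is $2,320 (a rival), so Fatima loses. Payoff = $0.
Change = $0 − $220 = -$220.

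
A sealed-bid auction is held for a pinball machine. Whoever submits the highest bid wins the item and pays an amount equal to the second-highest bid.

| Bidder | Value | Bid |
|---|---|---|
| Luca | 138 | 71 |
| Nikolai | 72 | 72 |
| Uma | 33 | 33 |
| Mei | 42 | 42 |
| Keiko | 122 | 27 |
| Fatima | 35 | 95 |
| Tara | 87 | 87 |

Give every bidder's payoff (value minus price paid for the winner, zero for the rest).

Bids in descending order: Fatima 95, then Tara 87, then Nikolai 72, then Luca 71, then Mei 42, then Uma 33, then Keiko 27.
Fatima has the top bid and wins; the price is the second-highest bid, 87.
Fatima's payoff = 35 − 87 = -52. All other bidders lose, so their payoff is 0.

Payoffs: Luca 0, Nikolai 0, Uma 0, Mei 0, Keiko 0, Fatima -52, Tara 0.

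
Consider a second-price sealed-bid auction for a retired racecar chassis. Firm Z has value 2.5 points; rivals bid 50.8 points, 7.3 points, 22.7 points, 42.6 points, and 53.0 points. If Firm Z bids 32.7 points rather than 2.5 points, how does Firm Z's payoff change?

The highest competing bid is 53.0 points.
Bidding truthfully at 2.5 points: the top bid is 53.0 points (a rival), so Firm Z loses. Payoff = 0.0 points.
Bidding 32.7 points: the top bid is 53.0 points (a rival), so Firm Z loses. Payoff = 0.0 points.
Change = 0.0 points − 0.0 points = 0.0 points.

Payoff change: 0.0 points.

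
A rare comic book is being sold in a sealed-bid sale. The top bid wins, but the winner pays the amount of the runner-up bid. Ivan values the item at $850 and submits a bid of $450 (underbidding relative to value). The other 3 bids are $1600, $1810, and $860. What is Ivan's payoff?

Payoff = $0.

Highest competing bid: $1810.
Ivan's bid $450 is not the highest, so Ivan loses, pays nothing, and earns zero payoff.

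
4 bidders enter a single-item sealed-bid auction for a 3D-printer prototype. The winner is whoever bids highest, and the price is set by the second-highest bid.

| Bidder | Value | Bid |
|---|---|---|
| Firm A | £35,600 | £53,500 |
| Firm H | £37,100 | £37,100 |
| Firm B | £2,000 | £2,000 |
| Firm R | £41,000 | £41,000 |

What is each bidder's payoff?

Bids in descending order: Firm A £53,500, then Firm R £41,000, then Firm H £37,100, then Firm B £2,000.
Firm A has the top bid and wins; the price is the second-highest bid, £41,000.
Firm A's payoff = £35,600 − £41,000 = -£5,400. All other bidders lose, so their payoff is 0.

Payoffs: Firm A -£5,400, Firm H £0, Firm B £0, Firm R £0.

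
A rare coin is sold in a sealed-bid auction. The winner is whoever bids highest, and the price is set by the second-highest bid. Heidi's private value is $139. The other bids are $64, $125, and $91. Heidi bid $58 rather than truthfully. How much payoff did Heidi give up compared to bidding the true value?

The highest competing bid is $125.
Bidding truthfully at $139: Heidi has the top bid, wins, and pays the second-highest bid $125. Payoff = $139 − $125 = $14.
Bidding $58: the top bid is $125 (a rival), so Heidi loses. Payoff = $0.
Regret = truthful payoff − actual payoff = $14 − $0 = $14.

Payoff forgone: $14.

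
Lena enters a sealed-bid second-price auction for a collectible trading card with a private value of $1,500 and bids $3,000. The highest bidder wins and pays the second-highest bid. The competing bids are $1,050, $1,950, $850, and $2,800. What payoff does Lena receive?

Highest competing bid: $2,800.
Lena's bid $3,000 is the highest overall, so Lena wins and pays the second-highest bid, $2,800.
Payoff = value − price = $1,500 − $2,800 = -$1,300.

Lena's payoff: -$1,300.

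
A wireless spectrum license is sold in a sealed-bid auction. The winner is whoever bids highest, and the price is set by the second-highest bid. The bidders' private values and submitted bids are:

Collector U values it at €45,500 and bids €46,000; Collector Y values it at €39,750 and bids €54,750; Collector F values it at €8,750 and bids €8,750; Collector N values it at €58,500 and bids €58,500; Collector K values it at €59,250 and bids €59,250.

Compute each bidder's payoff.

Bids in descending order: Collector K €59,250 > Collector N €58,500 > Collector Y €54,750 > Collector U €46,000 > Collector F €8,750.
Collector K has the top bid and wins; the price is the second-highest bid, €58,500.
Collector K's payoff = €59,250 − €58,500 = €750. All other bidders lose, so their payoff is 0.

Collector U €0, Collector Y €0, Collector F €0, Collector N €0, Collector K €750.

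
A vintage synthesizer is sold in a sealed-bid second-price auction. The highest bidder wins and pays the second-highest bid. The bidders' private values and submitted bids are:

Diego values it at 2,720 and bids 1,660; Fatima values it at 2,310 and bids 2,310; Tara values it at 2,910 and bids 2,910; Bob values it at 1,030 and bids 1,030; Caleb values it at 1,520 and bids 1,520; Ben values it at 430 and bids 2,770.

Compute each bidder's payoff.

Ranking the bids: Tara 2,910; Ben 2,770; Fatima 2,310; Diego 1,660; Caleb 1,520; Bob 1,030.
Tara has the top bid and wins; the price is the second-highest bid, 2,770.
Tara's payoff = 2,910 − 2,770 = 140. All other bidders lose, so their payoff is 0.

Payoffs: Diego 0, Fatima 0, Tara 140, Bob 0, Caleb 0, Ben 0.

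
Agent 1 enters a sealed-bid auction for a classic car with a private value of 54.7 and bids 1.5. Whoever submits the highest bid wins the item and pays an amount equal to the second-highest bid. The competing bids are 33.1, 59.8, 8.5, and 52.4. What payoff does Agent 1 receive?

Highest competing bid: 59.8.
Agent 1's bid 1.5 is not the highest, so Agent 1 loses, pays nothing, and earns zero payoff.

Payoff = 0.0.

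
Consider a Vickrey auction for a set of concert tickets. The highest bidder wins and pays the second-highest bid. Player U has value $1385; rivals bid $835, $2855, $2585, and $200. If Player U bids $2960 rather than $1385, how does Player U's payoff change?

Change in payoff: -$1470.

The highest competing bid is $2855.
Bidding truthfully at $1385: the top bid is $2855 (a rival), so Player U loses. Payoff = $0.
Bidding $2960: Player U has the top bid, wins, and pays the second-highest bid $2855. Payoff = $1385 − $2855 = -$1470.
Change = -$1470 − $0 = -$1470.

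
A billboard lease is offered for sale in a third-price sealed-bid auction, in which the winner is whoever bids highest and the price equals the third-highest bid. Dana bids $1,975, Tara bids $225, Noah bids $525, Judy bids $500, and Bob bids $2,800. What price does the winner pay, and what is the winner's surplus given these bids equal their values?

Sorted high to low: Bob $2,800 > Dana $1,975 > Noah $525 > Judy $500 > Tara $225.
Bob is the highest bidder, so Bob wins.
Under the third-price rule, the price is the third-highest bid: $525.
Surplus = $2,800 − $525 = $2,275.

Price $525; surplus $2,275.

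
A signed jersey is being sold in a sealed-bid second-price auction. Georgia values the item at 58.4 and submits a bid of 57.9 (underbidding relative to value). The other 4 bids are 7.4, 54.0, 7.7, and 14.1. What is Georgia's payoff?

Highest competing bid: 54.0.
Georgia's bid 57.9 is the highest overall, so Georgia wins and pays the second-highest bid, 54.0.
Payoff = value − price = 58.4 − 54.0 = 4.4.

Georgia's payoff: 4.4.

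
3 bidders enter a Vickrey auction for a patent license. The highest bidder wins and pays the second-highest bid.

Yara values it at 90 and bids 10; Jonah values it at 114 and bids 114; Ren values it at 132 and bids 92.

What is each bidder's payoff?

Yara 0, Jonah 22, Ren 0.

Ranking the bids: Jonah 114 > Ren 92 > Yara 10.
Jonah has the top bid and wins; the price is the second-highest bid, 92.
Jonah's payoff = 114 − 92 = 22. All other bidders lose, so their payoff is 0.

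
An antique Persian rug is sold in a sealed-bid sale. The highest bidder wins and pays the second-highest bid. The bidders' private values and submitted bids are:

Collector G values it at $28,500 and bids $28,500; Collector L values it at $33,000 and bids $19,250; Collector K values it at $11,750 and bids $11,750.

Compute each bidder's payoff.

Collector G $9,250, Collector L $0, Collector K $0.

Sorted high to low: Collector G $28,500 > Collector L $19,250 > Collector K $11,750.
Collector G has the top bid and wins; the price is the second-highest bid, $19,250.
Collector G's payoff = $28,500 − $19,250 = $9,250. All other bidders lose, so their payoff is 0.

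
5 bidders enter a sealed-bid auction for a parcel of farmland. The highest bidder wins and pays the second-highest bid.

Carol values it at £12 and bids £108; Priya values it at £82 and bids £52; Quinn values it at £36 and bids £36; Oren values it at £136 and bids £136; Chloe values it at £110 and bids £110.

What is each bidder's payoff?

Sorted high to low: Oren £136, then Chloe £110, then Carol £108, then Priya £52, then Quinn £36.
Oren has the top bid and wins; the price is the second-highest bid, £110.
Oren's payoff = £136 − £110 = £26. All other bidders lose, so their payoff is 0.

Payoffs: Carol £0, Priya £0, Quinn £0, Oren £26, Chloe £0.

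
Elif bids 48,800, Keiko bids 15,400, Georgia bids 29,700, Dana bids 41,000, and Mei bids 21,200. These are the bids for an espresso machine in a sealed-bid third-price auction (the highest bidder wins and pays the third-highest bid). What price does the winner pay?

29,700

Ranking the bids: Elif 48,800; Dana 41,000; Georgia 29,700; Mei 21,200; Keiko 15,400.
Elif is the highest bidder, so Elif wins.
Under the third-price rule, the price is the third-highest bid: 29,700.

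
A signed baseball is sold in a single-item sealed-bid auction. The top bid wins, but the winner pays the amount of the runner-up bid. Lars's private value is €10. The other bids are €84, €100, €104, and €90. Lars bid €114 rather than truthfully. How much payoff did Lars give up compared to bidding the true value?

The highest competing bid is €104.
Bidding truthfully at €10: the top bid is €104 (a rival), so Lars loses. Payoff = €0.
Bidding €114: Lars has the top bid, wins, and pays the second-highest bid €104. Payoff = €10 − €104 = -€94.
Regret = truthful payoff − actual payoff = €0 − -€94 = €94.

Regret: €94.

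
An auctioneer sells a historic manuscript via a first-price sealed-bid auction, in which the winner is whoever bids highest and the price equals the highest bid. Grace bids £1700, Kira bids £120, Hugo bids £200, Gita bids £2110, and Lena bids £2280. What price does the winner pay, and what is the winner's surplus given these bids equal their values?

Price £2280; surplus £0.

Ranking the bids: Lena £2280 > Gita £2110 > Grace £1700 > Hugo £200 > Kira £120.
Lena is the highest bidder, so Lena wins.
Under the first-price rule, the price is the highest bid: £2280.
Surplus = £2280 − £2280 = £0.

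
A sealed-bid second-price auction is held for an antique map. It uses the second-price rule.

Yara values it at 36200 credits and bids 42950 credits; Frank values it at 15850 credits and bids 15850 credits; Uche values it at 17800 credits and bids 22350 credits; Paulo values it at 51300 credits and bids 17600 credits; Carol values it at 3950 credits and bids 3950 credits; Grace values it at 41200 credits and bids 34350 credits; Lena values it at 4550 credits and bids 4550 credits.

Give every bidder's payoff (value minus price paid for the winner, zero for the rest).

Yara 1850 credits, Frank 0 credits, Uche 0 credits, Paulo 0 credits, Carol 0 credits, Grace 0 credits, Lena 0 credits.

Bids in descending order: Yara 42950 credits > Grace 34350 credits > Uche 22350 credits > Paulo 17600 credits > Frank 15850 credits > Lena 4550 credits > Carol 3950 credits.
Yara has the top bid and wins; the price is the second-highest bid, 34350 credits.
Yara's payoff = 36200 credits − 34350 credits = 1850 credits. All other bidders lose, so their payoff is 0.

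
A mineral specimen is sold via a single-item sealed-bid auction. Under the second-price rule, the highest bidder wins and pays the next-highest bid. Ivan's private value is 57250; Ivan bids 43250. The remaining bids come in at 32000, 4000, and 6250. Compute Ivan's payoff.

Payoff = 25250.

Highest competing bid: 32000.
Ivan's bid 43250 is the highest overall, so Ivan wins and pays the second-highest bid, 32000.
Payoff = value − price = 57250 − 32000 = 25250.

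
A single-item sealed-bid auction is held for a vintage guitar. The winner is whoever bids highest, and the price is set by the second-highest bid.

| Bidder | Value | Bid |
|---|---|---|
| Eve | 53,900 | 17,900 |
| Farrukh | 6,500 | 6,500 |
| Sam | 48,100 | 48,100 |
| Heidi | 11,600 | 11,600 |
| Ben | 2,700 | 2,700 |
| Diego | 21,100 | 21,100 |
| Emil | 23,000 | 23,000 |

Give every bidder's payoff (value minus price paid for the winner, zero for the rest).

Bids in descending order: Sam 48,100; Emil 23,000; Diego 21,100; Eve 17,900; Heidi 11,600; Farrukh 6,500; Ben 2,700.
Sam has the top bid and wins; the price is the second-highest bid, 23,000.
Sam's payoff = 48,100 − 23,000 = 25,100. All other bidders lose, so their payoff is 0.

Eve 0, Farrukh 0, Sam 25,100, Heidi 0, Ben 0, Diego 0, Emil 0.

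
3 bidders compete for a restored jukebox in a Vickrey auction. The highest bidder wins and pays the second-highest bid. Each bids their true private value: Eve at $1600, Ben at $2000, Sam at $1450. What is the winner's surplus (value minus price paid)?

Bids in descending order: Ben $2000 > Eve $1600 > Sam $1450.
Ben wins with the top bid and pays the second-highest, $1600.
Surplus = $2000 − $1600 = $400.

Surplus = $400.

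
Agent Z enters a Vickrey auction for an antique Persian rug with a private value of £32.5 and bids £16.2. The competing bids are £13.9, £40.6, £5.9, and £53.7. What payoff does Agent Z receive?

Highest competing bid: £53.7.
Agent Z's bid £16.2 is not the highest, so Agent Z loses, pays nothing, and earns zero payoff.

£0.0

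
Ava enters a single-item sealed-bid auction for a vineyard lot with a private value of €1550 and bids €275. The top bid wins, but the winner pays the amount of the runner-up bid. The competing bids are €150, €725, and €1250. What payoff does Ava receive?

Payoff = €0.

Highest competing bid: €1250.
Ava's bid €275 is not the highest, so Ava loses, pays nothing, and earns zero payoff.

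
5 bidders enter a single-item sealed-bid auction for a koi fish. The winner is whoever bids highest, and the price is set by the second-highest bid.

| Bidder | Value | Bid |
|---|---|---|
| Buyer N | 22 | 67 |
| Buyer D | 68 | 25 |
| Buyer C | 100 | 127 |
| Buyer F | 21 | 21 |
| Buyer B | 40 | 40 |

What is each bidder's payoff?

Payoffs: Buyer N 0, Buyer D 0, Buyer C 33, Buyer F 0, Buyer B 0.

Sorted high to low: Buyer C 127 > Buyer N 67 > Buyer B 40 > Buyer D 25 > Buyer F 21.
Buyer C has the top bid and wins; the price is the second-highest bid, 67.
Buyer C's payoff = 100 − 67 = 33. All other bidders lose, so their payoff is 0.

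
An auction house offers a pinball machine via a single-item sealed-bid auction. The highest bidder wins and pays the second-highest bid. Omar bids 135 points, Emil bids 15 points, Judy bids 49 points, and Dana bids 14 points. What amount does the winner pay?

Bids in descending order: Omar 135 points; Judy 49 points; Emil 15 points; Dana 14 points.
Omar has the highest bid, so Omar wins.
The second-highest bid is 49 points, so that is what Omar pays.

Price paid: 49 points.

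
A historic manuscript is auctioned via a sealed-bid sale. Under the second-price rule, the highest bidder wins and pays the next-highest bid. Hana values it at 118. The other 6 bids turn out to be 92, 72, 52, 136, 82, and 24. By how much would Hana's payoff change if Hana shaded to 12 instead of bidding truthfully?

The highest competing bid is 136.
Bidding truthfully at 118: the top bid is 136 (a rival), so Hana loses. Payoff = 0.
Bidding 12: the top bid is 136 (a rival), so Hana loses. Payoff = 0.
Change = 0 − 0 = 0.
The bid only affects whether you win, not the price — here both bids land on the same side of the top rival bid, so the deviation is payoff-neutral.

0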